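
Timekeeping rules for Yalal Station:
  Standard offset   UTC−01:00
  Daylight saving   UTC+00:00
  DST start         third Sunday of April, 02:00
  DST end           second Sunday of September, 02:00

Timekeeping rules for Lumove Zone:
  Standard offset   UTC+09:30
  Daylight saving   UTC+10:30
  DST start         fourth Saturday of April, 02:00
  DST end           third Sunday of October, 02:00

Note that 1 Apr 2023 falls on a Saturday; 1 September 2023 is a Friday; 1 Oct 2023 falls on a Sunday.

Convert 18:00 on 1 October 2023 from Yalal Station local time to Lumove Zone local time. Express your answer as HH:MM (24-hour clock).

05:30

1 April 2023 is a Saturday, so the first Sunday is April 2 and the third is April 16.
1 September 2023 is a Friday, so the first Sunday is September 3 and the second is September 10.
1 October 2023 is outside the daylight-saving period (16 April – 10 September), so Yalal Station is on standard time, UTC−01:00.
18:00 Yalal Station + 1h = 19:00 UTC.
1 April 2023 is a Saturday, so the first Saturday is April 1 and the fourth is April 22.
1 October 2023 is a Sunday, so the first Sunday is October 1 and the third is October 15.
At the standard offset (UTC+09:30), 19:00 UTC + 9h30m = 04:30 Lumove Zone standard time (rolling into the next day, 2 October 2023).
Daylight saving runs 22 April – 15 October; the standard-time date in Lumove Zone, 2 October 2023, is inside that window, so Lumove Zone is at UTC+10:30.
19:00 UTC + 10h30m = 05:30 Lumove Zone (rolling into the next day, 2 October 2023).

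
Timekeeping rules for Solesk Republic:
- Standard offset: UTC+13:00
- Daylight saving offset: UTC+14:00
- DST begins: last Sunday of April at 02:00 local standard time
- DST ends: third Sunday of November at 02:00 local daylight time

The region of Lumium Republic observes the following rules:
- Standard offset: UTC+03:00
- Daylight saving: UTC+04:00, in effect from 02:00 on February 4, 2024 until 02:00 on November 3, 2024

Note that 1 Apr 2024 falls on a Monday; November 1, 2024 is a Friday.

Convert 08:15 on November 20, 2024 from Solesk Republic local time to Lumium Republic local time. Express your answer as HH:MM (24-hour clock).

1 April 2024 is a Monday, so Sundays fall on 7, 14, 21, 28; the last is April 28.
1 November 2024 is a Friday, so the first Sunday is November 3 and the third is November 17.
November 20, 2024 does not fall between 28 April and 17 November, so daylight saving is not in effect and Solesk Republic is at UTC+13:00.
08:15 Solesk Republic − 13h = 19:15 UTC (rolling into the previous day, 19 November 2024).
At the standard offset (UTC+03:00), 19:15 UTC + 3h = 22:15 Lumium Republic standard time.
Daylight saving runs 4 February – 3 November; the standard-time date in Lumium Republic, November 19, 2024, is outside that window, so Lumium Republic is on standard time at UTC+03:00.
19:15 UTC + 3h = 22:15 Lumium Republic.

22:15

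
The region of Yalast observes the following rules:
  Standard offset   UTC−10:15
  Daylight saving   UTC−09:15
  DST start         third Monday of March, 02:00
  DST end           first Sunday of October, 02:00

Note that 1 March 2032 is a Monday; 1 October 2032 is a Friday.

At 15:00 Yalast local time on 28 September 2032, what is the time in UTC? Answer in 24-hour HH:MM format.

00:15

1 March 2032 is a Monday, so the first Monday is March 1 and the third is March 15.
1 October 2032 is a Friday, so the first Sunday is October 3.
28 September 2032 lies within the daylight-saving period (15 March – 3 October), so Yalast is on daylight time, UTC−09:15.
15:00 local + 9h15m = 00:15 UTC (rolling into the next day, 29 September 2032).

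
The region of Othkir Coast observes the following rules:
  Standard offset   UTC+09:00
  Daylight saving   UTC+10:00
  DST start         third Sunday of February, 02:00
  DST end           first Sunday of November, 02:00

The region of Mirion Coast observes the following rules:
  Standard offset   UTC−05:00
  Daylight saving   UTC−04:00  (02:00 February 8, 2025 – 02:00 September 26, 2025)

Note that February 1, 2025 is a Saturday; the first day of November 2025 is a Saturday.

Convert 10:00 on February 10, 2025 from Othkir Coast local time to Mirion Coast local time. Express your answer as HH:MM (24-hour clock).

21:00

1 February 2025 is a Saturday, so the first Sunday is February 2 and the third is February 16.
1 November 2025 is a Saturday, so the first Sunday is November 2.
February 10, 2025 does not fall between 16 February and 2 November, so daylight saving is not in effect and Othkir Coast is at UTC+09:00.
10:00 Othkir Coast − 9h = 01:00 UTC.
At the standard offset (UTC−05:00), 01:00 UTC − 5h = 20:00 Mirion Coast standard time (rolling into the previous day, 9 February 2025).
Daylight saving runs 8 February – 26 September; the standard-time date in Mirion Coast, February 9, 2025, is inside that window, so Mirion Coast is at UTC−04:00.
01:00 UTC − 4h = 21:00 Mirion Coast (rolling into the previous day, 9 February 2025).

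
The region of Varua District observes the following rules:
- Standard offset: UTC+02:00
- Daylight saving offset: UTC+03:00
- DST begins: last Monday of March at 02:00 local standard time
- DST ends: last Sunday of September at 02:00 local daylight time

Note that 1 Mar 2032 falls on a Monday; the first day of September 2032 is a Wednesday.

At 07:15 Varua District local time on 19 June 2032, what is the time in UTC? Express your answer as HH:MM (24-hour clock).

04:15

1 March 2032 is a Monday, so Mondays fall on 1, 8, 15, 22, 29; the last is March 29.
1 September 2032 is a Wednesday, so Sundays fall on 5, 12, 19, 26; the last is September 26.
19 June 2032 falls between 29 March and 26 September, so daylight saving is in effect and Varua District is at UTC+03:00.
07:15 local − 3h = 04:15 UTC.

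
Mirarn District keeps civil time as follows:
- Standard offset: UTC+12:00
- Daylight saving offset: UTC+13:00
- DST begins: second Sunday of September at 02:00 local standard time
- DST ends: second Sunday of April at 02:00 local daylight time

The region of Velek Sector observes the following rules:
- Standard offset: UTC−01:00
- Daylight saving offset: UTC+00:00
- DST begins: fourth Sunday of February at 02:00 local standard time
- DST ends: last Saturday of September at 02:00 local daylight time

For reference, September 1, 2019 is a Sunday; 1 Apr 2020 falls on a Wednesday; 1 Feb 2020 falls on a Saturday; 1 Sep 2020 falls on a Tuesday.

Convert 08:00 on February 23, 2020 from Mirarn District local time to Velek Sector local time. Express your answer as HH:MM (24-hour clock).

18:00

1 September 2019 is a Sunday, so the first Sunday is September 1 and the second is September 8.
1 April 2020 is a Wednesday, so the first Sunday is April 5 and the second is April 12.
February 23, 2020 falls between 8 September 2019 and 12 April 2020, so daylight saving is in effect and Mirarn District is at UTC+13:00.
08:00 Mirarn District − 13h = 19:00 UTC (rolling into the previous day, 22 February 2020).
1 February 2020 is a Saturday, so the first Sunday is February 2 and the fourth is February 23.
1 September 2020 is a Tuesday, so Saturdays fall on 5, 12, 19, 26; the last is September 26.
At the standard offset (UTC−01:00), 19:00 UTC − 1h = 18:00 Velek Sector standard time.
The standard-time date in Velek Sector, February 22, 2020, is outside the daylight-saving period (23 February – 26 September), so Velek Sector is on standard time, UTC−01:00.
19:00 UTC − 1h = 18:00 Velek Sector.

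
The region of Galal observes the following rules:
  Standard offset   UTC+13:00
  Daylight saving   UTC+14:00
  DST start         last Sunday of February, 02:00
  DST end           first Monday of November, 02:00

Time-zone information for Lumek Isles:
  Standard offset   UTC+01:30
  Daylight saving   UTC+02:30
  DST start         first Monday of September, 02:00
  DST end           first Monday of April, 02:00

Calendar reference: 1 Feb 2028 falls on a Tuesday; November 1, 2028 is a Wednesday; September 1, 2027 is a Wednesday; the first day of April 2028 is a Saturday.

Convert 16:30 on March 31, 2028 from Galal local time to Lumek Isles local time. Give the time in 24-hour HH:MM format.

1 February 2028 is a Tuesday, so Sundays fall on 6, 13, 20, 27; the last is February 27.
1 November 2028 is a Wednesday, so the first Monday is November 6.
Daylight saving runs 27 February – 6 November; March 31, 2028 is inside that window, so Galal is at UTC+14:00.
16:30 Galal − 14h = 02:30 UTC.
1 September 2027 is a Wednesday, so the first Monday is September 6.
1 April 2028 is a Saturday, so the first Monday is April 3.
At the standard offset (UTC+01:30), 02:30 UTC + 1h30m = 04:00 Lumek Isles standard time.
Daylight saving runs 6 September 2027 – 3 April 2028; the standard-time date in Lumek Isles, March 31, 2028, is inside that window, so Lumek Isles is at UTC+02:30.
02:30 UTC + 2h30m = 05:00 Lumek Isles.

05:00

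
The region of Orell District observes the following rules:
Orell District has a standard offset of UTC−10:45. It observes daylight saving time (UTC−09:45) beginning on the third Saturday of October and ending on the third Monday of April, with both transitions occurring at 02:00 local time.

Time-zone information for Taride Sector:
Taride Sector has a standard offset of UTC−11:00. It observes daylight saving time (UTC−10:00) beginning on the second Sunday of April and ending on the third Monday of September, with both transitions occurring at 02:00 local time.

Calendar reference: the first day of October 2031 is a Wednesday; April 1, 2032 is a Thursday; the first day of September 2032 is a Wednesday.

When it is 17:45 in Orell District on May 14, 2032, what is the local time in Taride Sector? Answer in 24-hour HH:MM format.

1 October 2031 is a Wednesday, so the first Saturday is October 4 and the third is October 18.
1 April 2032 is a Thursday, so the first Monday is April 5 and the third is April 19.
Daylight saving runs 18 October 2031 – 19 April 2032; May 14, 2032 is outside that window, so Orell District is on standard time at UTC−10:45.
17:45 Orell District + 10h45m = 04:30 UTC (rolling into the next day, 15 May 2032).
1 April 2032 is a Thursday, so the first Sunday is April 4 and the second is April 11.
1 September 2032 is a Wednesday, so the first Monday is September 6 and the third is September 20.
At the standard offset (UTC−11:00), 04:30 UTC − 11h = 17:30 Taride Sector standard time (rolling into the previous day, 14 May 2032).
Daylight saving runs 11 April – 20 September; the standard-time date in Taride Sector, May 14, 2032, is inside that window, so Taride Sector is at UTC−10:00.
04:30 UTC − 10h = 18:30 Taride Sector (rolling into the previous day, 14 May 2032).

18:30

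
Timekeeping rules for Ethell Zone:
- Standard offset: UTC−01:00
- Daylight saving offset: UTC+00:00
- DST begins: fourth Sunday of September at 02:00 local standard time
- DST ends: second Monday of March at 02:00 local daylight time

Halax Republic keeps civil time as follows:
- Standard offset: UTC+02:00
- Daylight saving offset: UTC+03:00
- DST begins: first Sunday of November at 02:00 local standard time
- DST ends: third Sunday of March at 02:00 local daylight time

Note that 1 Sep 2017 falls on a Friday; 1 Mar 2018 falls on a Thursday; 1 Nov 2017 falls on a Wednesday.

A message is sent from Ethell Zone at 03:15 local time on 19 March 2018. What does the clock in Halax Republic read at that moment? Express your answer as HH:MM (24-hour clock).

06:15

1 September 2017 is a Friday, so the first Sunday is September 3 and the fourth is September 24.
1 March 2018 is a Thursday, so the first Monday is March 5 and the second is March 12.
19 March 2018 does not fall between 24 September 2017 and 12 March 2018, so daylight saving is not in effect and Ethell Zone is at UTC−01:00.
03:15 Ethell Zone + 1h = 04:15 UTC.
1 November 2017 is a Wednesday, so the first Sunday is November 5.
1 March 2018 is a Thursday, so the first Sunday is March 4 and the third is March 18.
At the standard offset (UTC+02:00), 04:15 UTC + 2h = 06:15 Halax Republic standard time.
Daylight saving runs 5 November 2017 – 18 March 2018; the standard-time date in Halax Republic, 19 March 2018, is outside that window, so Halax Republic is on standard time at UTC+02:00.
04:15 UTC + 2h = 06:15 Halax Republic.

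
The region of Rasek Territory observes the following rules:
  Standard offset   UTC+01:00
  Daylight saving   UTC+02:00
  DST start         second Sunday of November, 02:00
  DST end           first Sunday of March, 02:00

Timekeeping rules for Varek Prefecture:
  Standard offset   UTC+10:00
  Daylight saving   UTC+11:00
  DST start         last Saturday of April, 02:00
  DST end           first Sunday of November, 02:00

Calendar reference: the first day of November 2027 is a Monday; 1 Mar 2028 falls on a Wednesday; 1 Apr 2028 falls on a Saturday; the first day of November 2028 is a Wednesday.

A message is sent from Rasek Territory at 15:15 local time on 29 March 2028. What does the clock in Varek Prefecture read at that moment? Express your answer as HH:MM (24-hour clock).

1 November 2027 is a Monday, so the first Sunday is November 7 and the second is November 14.
1 March 2028 is a Wednesday, so the first Sunday is March 5.
Daylight saving runs 14 November 2027 – 5 March 2028; 29 March 2028 is outside that window, so Rasek Territory is on standard time at UTC+01:00.
15:15 Rasek Territory − 1h = 14:15 UTC.
1 April 2028 is a Saturday, so Saturdays fall on 1, 8, 15, 22, 29; the last is April 29.
1 November 2028 is a Wednesday, so the first Sunday is November 5.
At the standard offset (UTC+10:00), 14:15 UTC + 10h = 00:15 Varek Prefecture standard time (rolling into the next day, 30 March 2028).
The standard-time date in Varek Prefecture, 30 March 2028, does not fall between 29 April and 5 November, so daylight saving is not in effect and Varek Prefecture is at UTC+10:00.
14:15 UTC + 10h = 00:15 Varek Prefecture (rolling into the next day, 30 March 2028).

00:15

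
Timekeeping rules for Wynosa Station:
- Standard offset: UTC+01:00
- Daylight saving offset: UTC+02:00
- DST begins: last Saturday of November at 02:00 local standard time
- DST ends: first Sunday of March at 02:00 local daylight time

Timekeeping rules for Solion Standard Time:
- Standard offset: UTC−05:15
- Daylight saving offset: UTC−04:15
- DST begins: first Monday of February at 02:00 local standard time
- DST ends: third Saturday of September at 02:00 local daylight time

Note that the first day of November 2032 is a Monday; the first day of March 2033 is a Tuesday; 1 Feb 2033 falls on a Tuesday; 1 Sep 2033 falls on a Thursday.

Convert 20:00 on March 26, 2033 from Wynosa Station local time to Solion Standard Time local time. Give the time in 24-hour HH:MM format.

1 November 2032 is a Monday, so Saturdays fall on 6, 13, 20, 27; the last is November 27.
1 March 2033 is a Tuesday, so the first Sunday is March 6.
March 26, 2033 is outside the daylight-saving period (27 November 2032 – 6 March 2033), so Wynosa Station is on standard time, UTC+01:00.
20:00 Wynosa Station − 1h = 19:00 UTC.
1 February 2033 is a Tuesday, so the first Monday is February 7.
1 September 2033 is a Thursday, so the first Saturday is September 3 and the third is September 17.
At the standard offset (UTC−05:15), 19:00 UTC − 5h15m = 13:45 Solion Standard Time standard time.
The standard-time date in Solion Standard Time, March 26, 2033, lies within the daylight-saving period (7 February – 17 September), so Solion Standard Time is on daylight time, UTC−04:15.
19:00 UTC − 4h15m = 14:45 Solion Standard Time.

14:45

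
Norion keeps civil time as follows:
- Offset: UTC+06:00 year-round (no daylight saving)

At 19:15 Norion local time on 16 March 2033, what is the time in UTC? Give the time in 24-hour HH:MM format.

13:15

Norion has no daylight saving, so its offset is UTC+06:00 year-round.
19:15 local − 6h = 13:15 UTC.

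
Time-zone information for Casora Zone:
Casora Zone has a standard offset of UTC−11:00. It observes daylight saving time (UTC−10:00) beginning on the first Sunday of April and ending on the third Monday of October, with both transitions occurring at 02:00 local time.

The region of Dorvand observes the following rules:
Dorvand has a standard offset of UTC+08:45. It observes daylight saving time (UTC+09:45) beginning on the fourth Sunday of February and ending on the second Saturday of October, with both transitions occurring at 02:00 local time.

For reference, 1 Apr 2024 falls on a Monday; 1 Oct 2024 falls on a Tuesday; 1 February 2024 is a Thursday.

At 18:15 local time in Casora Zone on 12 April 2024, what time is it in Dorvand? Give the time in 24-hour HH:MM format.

14:00

1 April 2024 is a Monday, so the first Sunday is April 7.
1 October 2024 is a Tuesday, so the first Monday is October 7 and the third is October 21.
Daylight saving runs 7 April – 21 October; 12 April 2024 is inside that window, so Casora Zone is at UTC−10:00.
18:15 Casora Zone + 10h = 04:15 UTC (rolling into the next day, 13 April 2024).
1 February 2024 is a Thursday, so the first Sunday is February 4 and the fourth is February 25.
1 October 2024 is a Tuesday, so the first Saturday is October 5 and the second is October 12.
At the standard offset (UTC+08:45), 04:15 UTC + 8h45m = 13:00 Dorvand standard time.
The standard-time date in Dorvand, 13 April 2024, lies within the daylight-saving period (25 February – 12 October), so Dorvand is on daylight time, UTC+09:45.
04:15 UTC + 9h45m = 14:00 Dorvand.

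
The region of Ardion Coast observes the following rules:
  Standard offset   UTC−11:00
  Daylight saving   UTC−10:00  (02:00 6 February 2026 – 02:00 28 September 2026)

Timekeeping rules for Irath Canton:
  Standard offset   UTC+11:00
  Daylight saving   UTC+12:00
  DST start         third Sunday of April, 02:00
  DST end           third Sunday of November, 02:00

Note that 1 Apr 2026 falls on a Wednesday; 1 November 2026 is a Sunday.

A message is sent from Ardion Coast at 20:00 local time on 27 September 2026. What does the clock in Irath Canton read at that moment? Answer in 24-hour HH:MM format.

18:00

Daylight saving runs 6 February – 28 September; 27 September 2026 is inside that window, so Ardion Coast is at UTC−10:00.
20:00 Ardion Coast + 10h = 06:00 UTC (rolling into the next day, 28 September 2026).
1 April 2026 is a Wednesday, so the first Sunday is April 5 and the third is April 19.
1 November 2026 is a Sunday, so the first Sunday is November 1 and the third is November 15.
At the standard offset (UTC+11:00), 06:00 UTC + 11h = 17:00 Irath Canton standard time.
The standard-time date in Irath Canton, 28 September 2026, lies within the daylight-saving period (19 April – 15 November), so Irath Canton is on daylight time, UTC+12:00.
06:00 UTC + 12h = 18:00 Irath Canton.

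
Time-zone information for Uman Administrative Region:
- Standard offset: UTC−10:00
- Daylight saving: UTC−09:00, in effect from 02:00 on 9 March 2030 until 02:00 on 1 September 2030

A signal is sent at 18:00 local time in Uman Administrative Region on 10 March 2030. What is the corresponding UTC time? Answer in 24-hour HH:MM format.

10 March 2030 falls between 9 March and 1 September, so daylight saving is in effect and Uman Administrative Region is at UTC−09:00.
18:00 local + 9h = 03:00 UTC (rolling into the next day, 11 March 2030).

03:00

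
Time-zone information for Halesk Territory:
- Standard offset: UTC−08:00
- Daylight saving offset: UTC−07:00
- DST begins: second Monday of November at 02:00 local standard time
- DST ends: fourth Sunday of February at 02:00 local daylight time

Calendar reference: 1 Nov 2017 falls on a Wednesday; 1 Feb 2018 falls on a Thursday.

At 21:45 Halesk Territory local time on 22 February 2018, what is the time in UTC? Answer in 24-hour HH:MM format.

1 November 2017 is a Wednesday, so the first Monday is November 6 and the second is November 13.
1 February 2018 is a Thursday, so the first Sunday is February 4 and the fourth is February 25.
22 February 2018 falls between 13 November 2017 and 25 February 2018, so daylight saving is in effect and Halesk Territory is at UTC−07:00.
21:45 local + 7h = 04:45 UTC (rolling into the next day, 23 February 2018).

04:45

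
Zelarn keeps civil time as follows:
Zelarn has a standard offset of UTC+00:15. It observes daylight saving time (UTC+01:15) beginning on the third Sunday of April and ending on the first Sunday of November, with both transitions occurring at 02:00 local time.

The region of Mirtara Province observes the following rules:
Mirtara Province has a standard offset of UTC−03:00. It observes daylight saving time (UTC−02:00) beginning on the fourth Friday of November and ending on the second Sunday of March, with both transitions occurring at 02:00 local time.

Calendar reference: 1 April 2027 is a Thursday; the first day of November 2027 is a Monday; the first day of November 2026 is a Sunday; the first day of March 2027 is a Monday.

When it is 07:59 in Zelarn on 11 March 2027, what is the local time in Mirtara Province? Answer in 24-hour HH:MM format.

05:44

1 April 2027 is a Thursday, so the first Sunday is April 4 and the third is April 18.
1 November 2027 is a Monday, so the first Sunday is November 7.
11 March 2027 is outside the daylight-saving period (18 April – 7 November), so Zelarn is on standard time, UTC+00:15.
07:59 Zelarn − 0h15m = 07:44 UTC.
1 November 2026 is a Sunday, so the first Friday is November 6 and the fourth is November 27.
1 March 2027 is a Monday, so the first Sunday is March 7 and the second is March 14.
At the standard offset (UTC−03:00), 07:44 UTC − 3h = 04:44 Mirtara Province standard time.
The standard-time date in Mirtara Province, 11 March 2027, lies within the daylight-saving period (27 November 2026 – 14 March 2027), so Mirtara Province is on daylight time, UTC−02:00.
07:44 UTC − 2h = 05:44 Mirtara Province.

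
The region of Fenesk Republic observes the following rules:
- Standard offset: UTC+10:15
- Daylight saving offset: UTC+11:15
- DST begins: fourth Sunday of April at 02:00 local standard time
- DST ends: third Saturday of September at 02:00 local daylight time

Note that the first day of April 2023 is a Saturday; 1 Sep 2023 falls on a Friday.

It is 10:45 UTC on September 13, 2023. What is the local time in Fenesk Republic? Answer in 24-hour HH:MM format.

1 April 2023 is a Saturday, so the first Sunday is April 2 and the fourth is April 23.
1 September 2023 is a Friday, so the first Saturday is September 2 and the third is September 16.
At the standard offset (UTC+10:15), 10:45 UTC + 10h15m = 21:00 Fenesk Republic standard time.
The standard-time date in Fenesk Republic, September 13, 2023, lies within the daylight-saving period (23 April – 16 September), so Fenesk Republic is on daylight time, UTC+11:15.
10:45 UTC + 11h15m = 22:00 local.

22:00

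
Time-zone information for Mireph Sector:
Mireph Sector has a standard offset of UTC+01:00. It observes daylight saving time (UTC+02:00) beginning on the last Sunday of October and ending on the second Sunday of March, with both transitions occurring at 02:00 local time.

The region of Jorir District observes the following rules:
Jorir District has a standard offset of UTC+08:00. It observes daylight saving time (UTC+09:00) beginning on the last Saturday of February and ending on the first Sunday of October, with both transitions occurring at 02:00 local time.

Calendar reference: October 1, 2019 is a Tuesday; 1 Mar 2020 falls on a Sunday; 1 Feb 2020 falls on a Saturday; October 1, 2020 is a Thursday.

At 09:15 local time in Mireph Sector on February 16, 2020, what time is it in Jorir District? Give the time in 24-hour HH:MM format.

15:15

1 October 2019 is a Tuesday, so Sundays fall on 6, 13, 20, 27; the last is October 27.
1 March 2020 is a Sunday, so the first Sunday is March 1 and the second is March 8.
February 16, 2020 falls between 27 October 2019 and 8 March 2020, so daylight saving is in effect and Mireph Sector is at UTC+02:00.
09:15 Mireph Sector − 2h = 07:15 UTC.
1 February 2020 is a Saturday, so Saturdays fall on 1, 8, 15, 22, 29; the last is February 29.
1 October 2020 is a Thursday, so the first Sunday is October 4.
At the standard offset (UTC+08:00), 07:15 UTC + 8h = 15:15 Jorir District standard time.
The standard-time date in Jorir District, February 16, 2020, does not fall between 29 February and 4 October, so daylight saving is not in effect and Jorir District is at UTC+08:00.
07:15 UTC + 8h = 15:15 Jorir District.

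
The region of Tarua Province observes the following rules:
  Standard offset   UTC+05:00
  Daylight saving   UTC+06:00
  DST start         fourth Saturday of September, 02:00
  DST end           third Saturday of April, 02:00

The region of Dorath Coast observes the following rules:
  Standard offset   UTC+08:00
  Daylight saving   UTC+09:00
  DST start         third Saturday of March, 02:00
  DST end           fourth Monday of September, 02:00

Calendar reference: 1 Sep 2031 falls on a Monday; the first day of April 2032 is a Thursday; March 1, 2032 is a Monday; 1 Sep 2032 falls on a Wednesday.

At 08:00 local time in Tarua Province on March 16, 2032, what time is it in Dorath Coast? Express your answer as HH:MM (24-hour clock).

10:00

1 September 2031 is a Monday, so the first Saturday is September 6 and the fourth is September 27.
1 April 2032 is a Thursday, so the first Saturday is April 3 and the third is April 17.
Daylight saving runs 27 September 2031 – 17 April 2032; March 16, 2032 is inside that window, so Tarua Province is at UTC+06:00.
08:00 Tarua Province − 6h = 02:00 UTC.
1 March 2032 is a Monday, so the first Saturday is March 6 and the third is March 20.
1 September 2032 is a Wednesday, so the first Monday is September 6 and the fourth is September 27.
At the standard offset (UTC+08:00), 02:00 UTC + 8h = 10:00 Dorath Coast standard time.
Daylight saving runs 20 March – 27 September; the standard-time date in Dorath Coast, March 16, 2032, is outside that window, so Dorath Coast is on standard time at UTC+08:00.
02:00 UTC + 8h = 10:00 Dorath Coast.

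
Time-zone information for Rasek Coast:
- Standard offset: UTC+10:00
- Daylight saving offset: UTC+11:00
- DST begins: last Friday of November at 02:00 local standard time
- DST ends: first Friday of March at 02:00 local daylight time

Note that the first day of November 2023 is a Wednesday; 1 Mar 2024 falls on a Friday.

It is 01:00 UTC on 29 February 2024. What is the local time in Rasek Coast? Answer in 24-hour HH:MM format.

1 November 2023 is a Wednesday, so Fridays fall on 3, 10, 17, 24; the last is November 24.
1 March 2024 is a Friday, so the first Friday is March 1.
At the standard offset (UTC+10:00), 01:00 UTC + 10h = 11:00 Rasek Coast standard time.
Daylight saving runs 24 November 2023 – 1 March 2024; the standard-time date in Rasek Coast, 29 February 2024, is inside that window, so Rasek Coast is at UTC+11:00.
01:00 UTC + 11h = 12:00 local.

12:00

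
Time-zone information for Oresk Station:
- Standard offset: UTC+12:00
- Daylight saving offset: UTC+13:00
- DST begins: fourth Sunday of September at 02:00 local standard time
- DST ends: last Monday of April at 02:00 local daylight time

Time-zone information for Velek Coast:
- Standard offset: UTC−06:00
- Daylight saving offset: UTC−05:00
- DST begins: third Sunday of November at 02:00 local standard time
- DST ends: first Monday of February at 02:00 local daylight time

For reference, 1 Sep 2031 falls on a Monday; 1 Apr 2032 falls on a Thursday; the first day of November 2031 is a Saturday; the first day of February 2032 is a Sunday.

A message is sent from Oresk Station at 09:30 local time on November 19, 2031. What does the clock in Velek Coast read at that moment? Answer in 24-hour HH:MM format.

1 September 2031 is a Monday, so the first Sunday is September 7 and the fourth is September 28.
1 April 2032 is a Thursday, so Mondays fall on 5, 12, 19, 26; the last is April 26.
November 19, 2031 falls between 28 September 2031 and 26 April 2032, so daylight saving is in effect and Oresk Station is at UTC+13:00.
09:30 Oresk Station − 13h = 20:30 UTC (rolling into the previous day, 18 November 2031).
1 November 2031 is a Saturday, so the first Sunday is November 2 and the third is November 16.
1 February 2032 is a Sunday, so the first Monday is February 2.
At the standard offset (UTC−06:00), 20:30 UTC − 6h = 14:30 Velek Coast standard time.
Daylight saving runs 16 November 2031 – 2 February 2032; the standard-time date in Velek Coast, November 18, 2031, is inside that window, so Velek Coast is at UTC−05:00.
20:30 UTC − 5h = 15:30 Velek Coast.

15:30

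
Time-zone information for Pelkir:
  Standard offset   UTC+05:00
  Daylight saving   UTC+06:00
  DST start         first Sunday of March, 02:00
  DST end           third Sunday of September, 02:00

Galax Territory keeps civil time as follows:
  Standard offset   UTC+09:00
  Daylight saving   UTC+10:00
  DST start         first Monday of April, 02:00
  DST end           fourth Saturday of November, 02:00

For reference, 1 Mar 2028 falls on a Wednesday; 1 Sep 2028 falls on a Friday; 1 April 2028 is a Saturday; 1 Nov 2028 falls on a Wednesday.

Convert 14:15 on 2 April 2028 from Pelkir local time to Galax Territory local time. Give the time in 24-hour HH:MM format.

17:15

1 March 2028 is a Wednesday, so the first Sunday is March 5.
1 September 2028 is a Friday, so the first Sunday is September 3 and the third is September 17.
2 April 2028 lies within the daylight-saving period (5 March – 17 September), so Pelkir is on daylight time, UTC+06:00.
14:15 Pelkir − 6h = 08:15 UTC.
1 April 2028 is a Saturday, so the first Monday is April 3.
1 November 2028 is a Wednesday, so the first Saturday is November 4 and the fourth is November 25.
At the standard offset (UTC+09:00), 08:15 UTC + 9h = 17:15 Galax Territory standard time.
The standard-time date in Galax Territory, 2 April 2028, does not fall between 3 April and 25 November, so daylight saving is not in effect and Galax Territory is at UTC+09:00.
08:15 UTC + 9h = 17:15 Galax Territory.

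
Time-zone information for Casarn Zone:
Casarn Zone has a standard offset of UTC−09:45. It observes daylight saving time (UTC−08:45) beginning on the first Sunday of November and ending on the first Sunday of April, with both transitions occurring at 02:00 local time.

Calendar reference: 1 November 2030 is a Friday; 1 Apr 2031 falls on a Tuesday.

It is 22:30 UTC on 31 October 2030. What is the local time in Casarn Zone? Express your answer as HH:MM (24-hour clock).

1 November 2030 is a Friday, so the first Sunday is November 3.
1 April 2031 is a Tuesday, so the first Sunday is April 6.
At the standard offset (UTC−09:45), 22:30 UTC − 9h45m = 12:45 Casarn Zone standard time.
Daylight saving runs 3 November 2030 – 6 April 2031; the standard-time date in Casarn Zone, 31 October 2030, is outside that window, so Casarn Zone is on standard time at UTC−09:45.
22:30 UTC − 9h45m = 12:45 local.

12:45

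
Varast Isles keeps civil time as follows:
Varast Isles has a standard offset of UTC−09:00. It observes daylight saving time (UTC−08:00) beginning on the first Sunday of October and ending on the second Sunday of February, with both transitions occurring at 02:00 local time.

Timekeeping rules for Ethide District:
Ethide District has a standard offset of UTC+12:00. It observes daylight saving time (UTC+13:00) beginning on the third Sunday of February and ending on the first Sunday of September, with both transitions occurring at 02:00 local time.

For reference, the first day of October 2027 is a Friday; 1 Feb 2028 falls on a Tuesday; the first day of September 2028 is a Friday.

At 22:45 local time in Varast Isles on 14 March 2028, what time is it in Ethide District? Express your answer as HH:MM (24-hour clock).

1 October 2027 is a Friday, so the first Sunday is October 3.
1 February 2028 is a Tuesday, so the first Sunday is February 6 and the second is February 13.
14 March 2028 does not fall between 3 October 2027 and 13 February 2028, so daylight saving is not in effect and Varast Isles is at UTC−09:00.
22:45 Varast Isles + 9h = 07:45 UTC (rolling into the next day, 15 March 2028).
1 February 2028 is a Tuesday, so the first Sunday is February 6 and the third is February 20.
1 September 2028 is a Friday, so the first Sunday is September 3.
At the standard offset (UTC+12:00), 07:45 UTC + 12h = 19:45 Ethide District standard time.
Daylight saving runs 20 February – 3 September; the standard-time date in Ethide District, 15 March 2028, is inside that window, so Ethide District is at UTC+13:00.
07:45 UTC + 13h = 20:45 Ethide District.

20:45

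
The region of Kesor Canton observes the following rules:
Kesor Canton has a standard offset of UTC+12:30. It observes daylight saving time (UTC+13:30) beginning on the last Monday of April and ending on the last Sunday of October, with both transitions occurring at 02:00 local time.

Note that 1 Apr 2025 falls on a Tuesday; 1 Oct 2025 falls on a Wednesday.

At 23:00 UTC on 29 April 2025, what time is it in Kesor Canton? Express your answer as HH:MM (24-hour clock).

1 April 2025 is a Tuesday, so Mondays fall on 7, 14, 21, 28; the last is April 28.
1 October 2025 is a Wednesday, so Sundays fall on 5, 12, 19, 26; the last is October 26.
At the standard offset (UTC+12:30), 23:00 UTC + 12h30m = 11:30 Kesor Canton standard time (rolling into the next day, 30 April 2025).
The standard-time date in Kesor Canton, 30 April 2025, falls between 28 April and 26 October, so daylight saving is in effect and Kesor Canton is at UTC+13:30.
23:00 UTC + 13h30m = 12:30 local (rolling into the next day, 30 April 2025).

12:30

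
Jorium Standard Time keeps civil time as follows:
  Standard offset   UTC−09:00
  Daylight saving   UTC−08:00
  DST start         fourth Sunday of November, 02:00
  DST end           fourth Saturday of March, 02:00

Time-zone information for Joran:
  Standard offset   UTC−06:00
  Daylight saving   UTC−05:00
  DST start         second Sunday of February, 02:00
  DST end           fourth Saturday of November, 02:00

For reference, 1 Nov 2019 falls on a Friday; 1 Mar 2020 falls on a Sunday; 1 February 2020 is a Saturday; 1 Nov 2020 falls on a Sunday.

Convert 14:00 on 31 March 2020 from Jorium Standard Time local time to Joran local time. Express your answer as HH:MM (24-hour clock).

1 November 2019 is a Friday, so the first Sunday is November 3 and the fourth is November 24.
1 March 2020 is a Sunday, so the first Saturday is March 7 and the fourth is March 28.
31 March 2020 does not fall between 24 November 2019 and 28 March 2020, so daylight saving is not in effect and Jorium Standard Time is at UTC−09:00.
14:00 Jorium Standard Time + 9h = 23:00 UTC.
1 February 2020 is a Saturday, so the first Sunday is February 2 and the second is February 9.
1 November 2020 is a Sunday, so the first Saturday is November 7 and the fourth is November 28.
At the standard offset (UTC−06:00), 23:00 UTC − 6h = 17:00 Joran standard time.
The standard-time date in Joran, 31 March 2020, falls between 9 February and 28 November, so daylight saving is in effect and Joran is at UTC−05:00.
23:00 UTC − 5h = 18:00 Joran.

18:00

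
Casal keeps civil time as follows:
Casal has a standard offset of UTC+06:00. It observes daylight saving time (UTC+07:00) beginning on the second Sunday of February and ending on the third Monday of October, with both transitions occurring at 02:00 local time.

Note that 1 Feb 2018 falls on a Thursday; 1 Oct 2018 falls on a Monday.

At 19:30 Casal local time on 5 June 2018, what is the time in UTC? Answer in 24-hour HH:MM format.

12:30

1 February 2018 is a Thursday, so the first Sunday is February 4 and the second is February 11.
1 October 2018 is a Monday, so the first Monday is October 1 and the third is October 15.
5 June 2018 lies within the daylight-saving period (11 February – 15 October), so Casal is on daylight time, UTC+07:00.
19:30 local − 7h = 12:30 UTC.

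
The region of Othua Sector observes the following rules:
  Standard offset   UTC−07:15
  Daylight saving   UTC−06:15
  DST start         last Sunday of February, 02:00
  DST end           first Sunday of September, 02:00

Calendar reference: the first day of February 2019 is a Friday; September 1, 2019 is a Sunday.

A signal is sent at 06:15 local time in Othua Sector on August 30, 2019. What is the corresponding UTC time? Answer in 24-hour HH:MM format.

1 February 2019 is a Friday, so Sundays fall on 3, 10, 17, 24; the last is February 24.
1 September 2019 is a Sunday, so the first Sunday is September 1.
August 30, 2019 falls between 24 February and 1 September, so daylight saving is in effect and Othua Sector is at UTC−06:15.
06:15 local + 6h15m = 12:30 UTC.

12:30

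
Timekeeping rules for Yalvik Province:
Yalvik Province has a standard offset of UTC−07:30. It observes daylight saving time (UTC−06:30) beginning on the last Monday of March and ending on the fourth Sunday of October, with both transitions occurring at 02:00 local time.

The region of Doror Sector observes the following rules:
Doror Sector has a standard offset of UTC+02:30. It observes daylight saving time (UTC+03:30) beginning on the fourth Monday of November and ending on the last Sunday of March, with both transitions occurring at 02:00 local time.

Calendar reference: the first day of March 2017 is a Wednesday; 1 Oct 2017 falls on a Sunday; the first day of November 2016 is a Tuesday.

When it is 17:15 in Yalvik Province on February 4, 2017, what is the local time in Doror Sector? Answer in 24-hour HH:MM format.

1 March 2017 is a Wednesday, so Mondays fall on 6, 13, 20, 27; the last is March 27.
1 October 2017 is a Sunday, so the first Sunday is October 1 and the fourth is October 22.
February 4, 2017 is outside the daylight-saving period (27 March – 22 October), so Yalvik Province is on standard time, UTC−07:30.
17:15 Yalvik Province + 7h30m = 00:45 UTC (rolling into the next day, 5 February 2017).
1 November 2016 is a Tuesday, so the first Monday is November 7 and the fourth is November 28.
1 March 2017 is a Wednesday, so Sundays fall on 5, 12, 19, 26; the last is March 26.
At the standard offset (UTC+02:30), 00:45 UTC + 2h30m = 03:15 Doror Sector standard time.
Daylight saving runs 28 November 2016 – 26 March 2017; the standard-time date in Doror Sector, February 5, 2017, is inside that window, so Doror Sector is at UTC+03:30.
00:45 UTC + 3h30m = 04:15 Doror Sector.

04:15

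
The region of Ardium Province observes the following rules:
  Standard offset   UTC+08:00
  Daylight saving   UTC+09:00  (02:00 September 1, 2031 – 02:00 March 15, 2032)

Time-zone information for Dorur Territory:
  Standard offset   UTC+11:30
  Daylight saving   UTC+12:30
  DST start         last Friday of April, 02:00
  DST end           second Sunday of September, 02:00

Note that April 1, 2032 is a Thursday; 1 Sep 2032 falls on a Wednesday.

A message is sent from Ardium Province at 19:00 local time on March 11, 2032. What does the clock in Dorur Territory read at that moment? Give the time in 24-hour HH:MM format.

21:30

Daylight saving runs 1 September 2031 – 15 March 2032; March 11, 2032 is inside that window, so Ardium Province is at UTC+09:00.
19:00 Ardium Province − 9h = 10:00 UTC.
1 April 2032 is a Thursday, so Fridays fall on 2, 9, 16, 23, 30; the last is April 30.
1 September 2032 is a Wednesday, so the first Sunday is September 5 and the second is September 12.
At the standard offset (UTC+11:30), 10:00 UTC + 11h30m = 21:30 Dorur Territory standard time.
The standard-time date in Dorur Territory, March 11, 2032, does not fall between 30 April and 12 September, so daylight saving is not in effect and Dorur Territory is at UTC+11:30.
10:00 UTC + 11h30m = 21:30 Dorur Territory.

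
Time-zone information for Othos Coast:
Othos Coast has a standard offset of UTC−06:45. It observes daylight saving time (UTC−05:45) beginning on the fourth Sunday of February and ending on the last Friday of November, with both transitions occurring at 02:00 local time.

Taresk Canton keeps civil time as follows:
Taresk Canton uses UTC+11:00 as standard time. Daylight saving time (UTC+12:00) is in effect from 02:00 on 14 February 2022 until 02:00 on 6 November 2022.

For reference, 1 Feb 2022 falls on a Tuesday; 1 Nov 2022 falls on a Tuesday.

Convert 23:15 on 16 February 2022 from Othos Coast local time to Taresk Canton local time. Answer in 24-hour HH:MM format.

18:00

1 February 2022 is a Tuesday, so the first Sunday is February 6 and the fourth is February 27.
1 November 2022 is a Tuesday, so Fridays fall on 4, 11, 18, 25; the last is November 25.
16 February 2022 is outside the daylight-saving period (27 February – 25 November), so Othos Coast is on standard time, UTC−06:45.
23:15 Othos Coast + 6h45m = 06:00 UTC (rolling into the next day, 17 February 2022).
At the standard offset (UTC+11:00), 06:00 UTC + 11h = 17:00 Taresk Canton standard time.
The standard-time date in Taresk Canton, 17 February 2022, lies within the daylight-saving period (14 February – 6 November), so Taresk Canton is on daylight time, UTC+12:00.
06:00 UTC + 12h = 18:00 Taresk Canton.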